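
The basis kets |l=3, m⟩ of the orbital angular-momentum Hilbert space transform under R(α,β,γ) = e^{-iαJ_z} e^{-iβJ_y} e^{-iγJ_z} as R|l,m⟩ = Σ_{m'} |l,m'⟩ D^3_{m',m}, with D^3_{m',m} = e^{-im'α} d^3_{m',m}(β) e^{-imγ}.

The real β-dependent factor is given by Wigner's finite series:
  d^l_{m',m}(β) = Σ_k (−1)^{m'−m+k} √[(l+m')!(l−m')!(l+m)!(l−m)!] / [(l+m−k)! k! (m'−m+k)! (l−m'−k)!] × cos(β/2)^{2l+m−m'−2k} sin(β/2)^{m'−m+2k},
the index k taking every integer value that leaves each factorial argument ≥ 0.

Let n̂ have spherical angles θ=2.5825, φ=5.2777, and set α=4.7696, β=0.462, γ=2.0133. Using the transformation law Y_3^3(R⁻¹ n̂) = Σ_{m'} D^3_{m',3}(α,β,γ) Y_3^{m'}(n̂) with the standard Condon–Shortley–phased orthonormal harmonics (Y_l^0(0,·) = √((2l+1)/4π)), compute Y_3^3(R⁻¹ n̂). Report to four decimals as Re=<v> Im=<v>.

Re=-0.0904 Im=-0.2242

Need the full column D^3_{m',3} for m'=−3..3 at α=4.7696, β=0.462, γ=2.0133.
cos(β/2)=0.973438, sin(β/2)=0.228951
d^3_{-3,3}: single k=6 term ⇒ +0.000144;  D = -0.000058+0.000132i
d^3_{-2,3}: single k=5 term ⇒ +0.001500;  D = -0.001405-0.000525i
d^3_{-1,3}: single k=4 term ⇒ +0.010084;  D = +0.002985-0.009632i
d^3_{0,3}: single k=3 term ⇒ +0.049507;  D = +0.048049+0.011926i
d^3_{1,3}: single k=2 term ⇒ +0.182291;  D = -0.033724+0.179144i
d^3_{2,3}: single k=1 term ⇒ +0.490185;  D = -0.486120-0.062992i
d^3_{3,3}: single k=0 term ⇒ +0.850843;  D = +0.060913-0.848660i
Y_3^{m'}(θ=2.5825,φ=5.2777) and Σ D·Y over m':
  (-0.0001+0.0001i)·(-0.0618+0.0078i)  (-0.0014-0.0005i)·(+0.1039-0.2205i)  (+0.0030-0.0096i)·(+0.2381+0.3754i)  (+0.0480+0.0119i)·(-0.1877+0.0000i)  (-0.0337+0.1791i)·(-0.2381+0.3754i)  (-0.4861-0.0630i)·(+0.1039+0.2205i)  (+0.0609-0.8487i)·(+0.0618+0.0078i)
Y_3^3(R⁻¹ n̂) = -0.090408-0.224175i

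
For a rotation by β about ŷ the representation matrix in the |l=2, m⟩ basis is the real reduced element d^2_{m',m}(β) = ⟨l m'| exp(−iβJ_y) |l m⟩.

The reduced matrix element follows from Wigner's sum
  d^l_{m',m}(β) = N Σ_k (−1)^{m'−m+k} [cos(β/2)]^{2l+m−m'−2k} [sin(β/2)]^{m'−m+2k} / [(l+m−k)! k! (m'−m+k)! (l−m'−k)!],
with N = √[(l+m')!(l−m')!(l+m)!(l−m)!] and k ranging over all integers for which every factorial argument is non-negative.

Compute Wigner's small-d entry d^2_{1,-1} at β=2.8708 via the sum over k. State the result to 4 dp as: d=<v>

d=-0.9102

d^2_{1,-1}(β=2.8708) via Wigner's sum:
c=cos(2.8708/2)=0.134983, s=sin(2.8708/2)=0.990848; N=√[6·1·1·6]=6.000000
k: max(0,(-1)−(1))=0 … min(2+(-1),2−(1))=1
  k=0: (−1)^2·6.0000/(2)·0.1350^2·0.9908^2 = +0.053665
  k=1: (−1)^3·6.0000/(6)·0.1350^0·0.9908^4 = -0.963891
d^2_{1,-1}(2.8708) = +0.053665 -0.963891 = -0.910226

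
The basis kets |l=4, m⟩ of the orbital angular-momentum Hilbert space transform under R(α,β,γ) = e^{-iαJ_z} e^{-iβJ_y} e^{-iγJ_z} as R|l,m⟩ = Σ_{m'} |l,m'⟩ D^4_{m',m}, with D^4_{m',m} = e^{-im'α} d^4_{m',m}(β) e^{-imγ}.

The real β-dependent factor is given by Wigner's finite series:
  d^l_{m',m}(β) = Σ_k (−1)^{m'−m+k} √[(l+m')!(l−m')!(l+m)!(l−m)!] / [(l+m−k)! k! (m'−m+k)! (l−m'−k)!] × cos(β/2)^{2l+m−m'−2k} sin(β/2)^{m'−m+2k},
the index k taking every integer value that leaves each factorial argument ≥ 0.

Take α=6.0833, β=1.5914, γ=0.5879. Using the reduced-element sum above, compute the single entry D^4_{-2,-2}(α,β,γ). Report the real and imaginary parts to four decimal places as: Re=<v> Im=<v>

First d^4_{-2,-2}(β=1.5914), then the phase factors e^{-i(-2)α} and e^{-i(-2)γ}:
c=cos(1.5914/2)=0.699785, s=sin(1.5914/2)=0.714354; N=√[2·720·2·720]=1440.000000
Admissible k: 0..2 (factorial args all ≥0)
  k=0: (−1)^0·1440.0000/(1440)·0.6998^8·0.7144^0 = +0.057506
  k=1: (−1)^1·1440.0000/(120)·0.6998^6·0.7144^2 = -0.719110
  k=2: (−1)^2·1440.0000/(96)·0.6998^4·0.7144^4 = +0.936704
d^4_{-2,-2}(1.5914) = +0.057506 -0.719110 +0.936704 = +0.275101
D = (+0.921150-0.389207i)·(+0.275101)·(+0.384805+0.922998i) = +0.196340+0.192695i

Re=0.1963 Im=0.1927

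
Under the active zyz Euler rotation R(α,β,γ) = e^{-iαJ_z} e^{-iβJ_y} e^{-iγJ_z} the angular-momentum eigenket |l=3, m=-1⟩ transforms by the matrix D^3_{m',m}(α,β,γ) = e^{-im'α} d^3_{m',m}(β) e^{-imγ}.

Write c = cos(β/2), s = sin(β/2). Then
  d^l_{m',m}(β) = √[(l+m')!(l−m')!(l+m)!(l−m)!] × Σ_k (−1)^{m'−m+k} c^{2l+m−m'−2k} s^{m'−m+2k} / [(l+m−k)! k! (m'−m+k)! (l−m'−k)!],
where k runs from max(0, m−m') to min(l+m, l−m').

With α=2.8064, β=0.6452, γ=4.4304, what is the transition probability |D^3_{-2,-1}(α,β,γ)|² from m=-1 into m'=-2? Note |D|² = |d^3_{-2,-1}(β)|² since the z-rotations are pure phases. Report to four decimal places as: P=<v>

P=0.3569

First d^3_{-2,-1}(β=0.6452), then the phase factors e^{-i(-2)α} and e^{-i(-1)γ}:
c=cos(0.6452/2)=0.948414, s=sin(0.6452/2)=0.317034; N=√[1·120·2·24]=75.894664
Admissible k: 1..2 (factorial args all ≥0)
  k=1: (−1)^0·75.8947/(24)·0.9484^5·0.3170^1 = +0.769300
  k=2: (−1)^1·75.8947/(12)·0.9484^3·0.3170^3 = -0.171925
d^3_{-2,-1}(0.6452) = +0.769300 -0.171925 = +0.597375
|D^3_{-2,-1}|² = |d^3_{-2,-1}(β)|² = (+0.597375)² = 0.356856 (the z-rotation phases have unit modulus)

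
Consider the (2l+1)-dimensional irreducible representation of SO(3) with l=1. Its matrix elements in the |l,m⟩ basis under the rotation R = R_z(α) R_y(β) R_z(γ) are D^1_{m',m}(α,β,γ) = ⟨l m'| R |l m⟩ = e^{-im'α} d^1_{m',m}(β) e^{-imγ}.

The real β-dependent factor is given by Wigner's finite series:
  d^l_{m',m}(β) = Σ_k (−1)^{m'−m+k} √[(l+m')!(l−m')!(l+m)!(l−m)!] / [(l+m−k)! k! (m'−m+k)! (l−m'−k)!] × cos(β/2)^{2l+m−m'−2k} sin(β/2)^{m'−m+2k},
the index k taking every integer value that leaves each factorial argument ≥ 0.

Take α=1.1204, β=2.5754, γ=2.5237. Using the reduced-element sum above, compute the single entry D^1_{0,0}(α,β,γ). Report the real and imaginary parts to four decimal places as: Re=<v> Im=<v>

Re=-0.8439 Im=0.0000

Split into d^1_{0,0}(β=2.5754) × two z-phases.
Half-angle: c=0.279330, s=0.960195. N=√(1·1·1·1)=1.000000
Admissible k: 0..1 (factorial args all ≥0)
  k=0: (−1)^0·1.0000/(1)·0.2793^2·0.9602^0 = +0.078025
  k=1: (−1)^1·1.0000/(1)·0.2793^0·0.9602^2 = -0.921975
d^1_{0,0}(2.5754) = +0.078025 -0.921975 = -0.843949
D = (+1.000000+0.000000i)·(-0.843949)·(+1.000000+0.000000i) = -0.843949+0.000000i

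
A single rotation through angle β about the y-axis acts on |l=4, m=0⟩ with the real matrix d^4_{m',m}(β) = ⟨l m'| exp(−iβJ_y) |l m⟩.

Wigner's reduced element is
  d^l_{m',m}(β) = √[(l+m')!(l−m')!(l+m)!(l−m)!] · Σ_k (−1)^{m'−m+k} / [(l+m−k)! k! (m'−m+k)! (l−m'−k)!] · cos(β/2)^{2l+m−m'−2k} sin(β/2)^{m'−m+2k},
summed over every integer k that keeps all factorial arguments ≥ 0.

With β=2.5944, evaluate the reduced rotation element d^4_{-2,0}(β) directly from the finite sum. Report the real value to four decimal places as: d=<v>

d=0.4393

d^4_{-2,0}(β=2.5944) via Wigner's sum:
With c≡cos(β/2)=0.270196 and s≡sin(β/2)=0.962805, N=[2·720·24·24]^{1/2}=910.735966
The bounds max(0,m−m')=2 and min(l+m,l−m')=4 give 3 terms
  k=2: (−1)^0·910.7360/(96)·0.2702^6·0.9628^2 = +0.003422
  k=3: (−1)^1·910.7360/(36)·0.2702^4·0.9628^4 = -0.115867
  k=4: (−1)^2·910.7360/(96)·0.2702^2·0.9628^6 = +0.551708
d^4_{-2,0}(2.5944) = +0.003422 -0.115867 +0.551708 = +0.439264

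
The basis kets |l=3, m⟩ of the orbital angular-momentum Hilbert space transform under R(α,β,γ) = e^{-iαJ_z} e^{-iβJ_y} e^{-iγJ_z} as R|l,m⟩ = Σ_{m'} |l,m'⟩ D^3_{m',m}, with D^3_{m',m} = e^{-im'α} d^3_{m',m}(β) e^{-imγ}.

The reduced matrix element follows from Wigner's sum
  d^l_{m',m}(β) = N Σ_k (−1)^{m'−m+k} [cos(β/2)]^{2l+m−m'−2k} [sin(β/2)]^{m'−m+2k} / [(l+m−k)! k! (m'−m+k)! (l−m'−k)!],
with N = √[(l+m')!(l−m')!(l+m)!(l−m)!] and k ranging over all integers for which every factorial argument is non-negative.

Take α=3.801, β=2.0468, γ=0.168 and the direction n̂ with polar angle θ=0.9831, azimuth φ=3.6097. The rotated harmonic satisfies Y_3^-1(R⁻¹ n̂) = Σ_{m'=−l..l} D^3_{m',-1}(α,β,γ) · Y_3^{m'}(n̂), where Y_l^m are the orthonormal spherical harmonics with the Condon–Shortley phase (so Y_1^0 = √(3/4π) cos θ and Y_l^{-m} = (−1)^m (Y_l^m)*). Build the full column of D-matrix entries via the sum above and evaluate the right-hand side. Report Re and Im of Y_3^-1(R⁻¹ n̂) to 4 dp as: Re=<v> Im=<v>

Re=-0.0327 Im=0.0004

Need the full column D^3_{m',-1} for m'=−3..3 at α=3.801, β=2.0468, γ=0.168.
cos(β/2)=0.520466, sin(β/2)=0.853883
d^3_{-3,-1}: single k=2 term ⇒ +0.207210;  D = +0.112762-0.173841i
d^3_{-2,-1}: k∈[1..2] ⇒ +0.103124 -0.555138 = -0.452014;  D = -0.037916-0.450421i
d^3_{-1,-1}: k∈[0..2] ⇒ +0.019877 -0.428011 +0.864029 = +0.455895;  D = -0.308543-0.335620i
d^3_{0,-1}: k∈[0..2] ⇒ -0.112966 +0.912185 -0.818415 = -0.019197;  D = -0.018926-0.003210i
d^3_{1,-1}: k∈[0..2] ⇒ +0.321008 -1.152038 +0.387604 = -0.443425;  D = +0.390955-0.209238i
d^3_{2,-1}: k∈[0..1] ⇒ -0.555138 +0.747107 = +0.191969;  D = +0.078274-0.175286i
d^3_{3,-1}: single k=0 term ⇒ +0.557728;  D = +0.132262+0.541818i
Y_3^{m'}(θ=0.9831,φ=3.6097) and Σ D·Y over m':
  (+0.1128-0.1738i)·(-0.0398+0.2372i)  (-0.0379-0.4504i)·(+0.2327-0.3160i)  (-0.3085-0.3356i)·(-0.1289+0.0652i)  (-0.0189-0.0032i)·(-0.3027+0.0000i)  (+0.3910-0.2092i)·(+0.1289+0.0652i)  (+0.0783-0.1753i)·(+0.2327+0.3160i)  (+0.1323+0.5418i)·(+0.0398+0.2372i)
Y_3^-1(R⁻¹ n̂) = -0.032650+0.000407i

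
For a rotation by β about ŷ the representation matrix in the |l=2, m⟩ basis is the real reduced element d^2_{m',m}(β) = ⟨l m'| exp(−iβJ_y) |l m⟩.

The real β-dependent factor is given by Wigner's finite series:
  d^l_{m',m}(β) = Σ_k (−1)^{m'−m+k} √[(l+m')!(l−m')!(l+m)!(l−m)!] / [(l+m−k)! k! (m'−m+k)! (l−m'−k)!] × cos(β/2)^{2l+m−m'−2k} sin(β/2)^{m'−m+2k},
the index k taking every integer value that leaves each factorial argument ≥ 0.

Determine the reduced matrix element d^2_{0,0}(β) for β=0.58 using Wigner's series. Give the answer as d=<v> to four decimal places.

d^2_{0,0}(β=0.58) via Wigner's sum:
With c≡cos(β/2)=0.958244 and s≡sin(β/2)=0.285952, N=[2·2·2·2]^{1/2}=4.000000
k: max(0,(0)−(0))=0 … min(2+(0),2−(0))=2
  k=0: (−1)^0·4.0000/(4)·0.9582^4·0.2860^0 = +0.843149
  k=1: (−1)^1·4.0000/(1)·0.9582^2·0.2860^2 = -0.300330
  k=2: (−1)^2·4.0000/(4)·0.9582^0·0.2860^4 = +0.006686
d^2_{0,0}(0.58) = +0.843149 -0.300330 +0.006686 = +0.549505

d=0.5495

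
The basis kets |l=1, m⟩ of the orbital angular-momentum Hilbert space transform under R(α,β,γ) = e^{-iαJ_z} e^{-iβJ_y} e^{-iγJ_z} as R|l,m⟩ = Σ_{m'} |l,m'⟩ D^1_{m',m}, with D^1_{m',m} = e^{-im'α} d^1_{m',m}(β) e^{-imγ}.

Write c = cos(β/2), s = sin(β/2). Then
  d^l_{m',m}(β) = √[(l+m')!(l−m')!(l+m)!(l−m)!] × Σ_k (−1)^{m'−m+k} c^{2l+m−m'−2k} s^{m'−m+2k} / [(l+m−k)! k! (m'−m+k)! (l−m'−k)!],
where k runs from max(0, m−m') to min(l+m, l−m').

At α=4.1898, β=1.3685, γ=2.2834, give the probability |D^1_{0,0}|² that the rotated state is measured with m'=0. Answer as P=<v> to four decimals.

P=0.0404

D^1_{0,0}(4.1898,1.3685,2.2834) = e^{-i·0·4.1898}·d^1_{0,0}(1.3685)·e^{-i·0·2.2834}. Compute d first:
Half-angle: c=0.774893, s=0.632092. N=√(1·1·1·1)=1.000000
The bounds max(0,m−m')=0 and min(l+m,l−m')=1 give 2 terms
  k=0: (−1)^0·1.0000/(1)·0.7749^2·0.6321^0 = +0.600460
  k=1: (−1)^1·1.0000/(1)·0.7749^0·0.6321^2 = -0.399540
d^1_{0,0}(1.3685) = +0.600460 -0.399540 = +0.200919
|D^1_{0,0}|² = |d^1_{0,0}(β)|² = (+0.200919)² = 0.040369 (the z-rotation phases have unit modulus)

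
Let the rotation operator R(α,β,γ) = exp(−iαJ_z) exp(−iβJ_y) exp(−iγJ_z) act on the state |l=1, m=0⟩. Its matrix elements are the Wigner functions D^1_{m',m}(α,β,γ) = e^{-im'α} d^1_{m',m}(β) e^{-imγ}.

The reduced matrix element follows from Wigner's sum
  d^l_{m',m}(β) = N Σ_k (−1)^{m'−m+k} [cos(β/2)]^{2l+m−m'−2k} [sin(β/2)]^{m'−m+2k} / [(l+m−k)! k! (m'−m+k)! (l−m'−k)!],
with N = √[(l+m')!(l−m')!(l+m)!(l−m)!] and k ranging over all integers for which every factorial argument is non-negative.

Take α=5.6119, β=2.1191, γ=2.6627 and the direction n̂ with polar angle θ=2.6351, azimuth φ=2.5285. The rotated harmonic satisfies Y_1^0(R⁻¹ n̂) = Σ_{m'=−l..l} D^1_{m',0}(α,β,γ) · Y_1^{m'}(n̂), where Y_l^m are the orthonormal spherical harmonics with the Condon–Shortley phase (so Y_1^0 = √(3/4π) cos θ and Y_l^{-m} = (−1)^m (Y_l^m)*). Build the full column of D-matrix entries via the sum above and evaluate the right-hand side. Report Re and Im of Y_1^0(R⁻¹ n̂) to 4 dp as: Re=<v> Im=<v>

Re=0.0208 Im=0.0000

Need the full column D^1_{m',0} for m'=−1..1 at α=5.6119, β=2.1191, γ=2.6627.
cos(β/2)=0.489265, sin(β/2)=0.872135
d^1_{-1,0}: single k=1 term ⇒ +0.603452;  D = +0.472517-0.375343i
d^1_{0,0}: k∈[0..1] ⇒ +0.239380 -0.760620 = -0.521240;  D = -0.521240+0.000000i
d^1_{1,0}: single k=0 term ⇒ -0.603452;  D = -0.472517-0.375343i
Y_1^{m'}(θ=2.6351,φ=2.5285) and Σ D·Y over m':
  (+0.4725-0.3753i)·(-0.1371-0.0964i)  (-0.5212+0.0000i)·(-0.4273+0.0000i)  (-0.4725-0.3753i)·(+0.1371-0.0964i)
Y_1^0(R⁻¹ n̂) = +0.020765+0.000000i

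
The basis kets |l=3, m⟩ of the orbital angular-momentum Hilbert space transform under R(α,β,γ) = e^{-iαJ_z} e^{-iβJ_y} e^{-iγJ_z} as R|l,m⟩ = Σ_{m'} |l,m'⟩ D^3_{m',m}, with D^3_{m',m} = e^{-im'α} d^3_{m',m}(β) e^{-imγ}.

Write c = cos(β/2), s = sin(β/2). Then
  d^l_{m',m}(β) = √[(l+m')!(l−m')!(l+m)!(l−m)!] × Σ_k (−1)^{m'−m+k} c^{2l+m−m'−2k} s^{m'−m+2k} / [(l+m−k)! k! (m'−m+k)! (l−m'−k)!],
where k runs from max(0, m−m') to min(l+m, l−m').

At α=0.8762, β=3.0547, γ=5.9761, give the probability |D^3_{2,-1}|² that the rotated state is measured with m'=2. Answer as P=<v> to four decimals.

P=0.0185

D^3_{2,-1}(0.8762,3.0547,5.9761) = e^{-i·2·0.8762}·d^3_{2,-1}(3.0547)·e^{-i·-1·5.9761}. Compute d first:
With c≡cos(β/2)=0.043433 and s≡sin(β/2)=0.999056, N=[120·1·2·24]^{1/2}=75.894664
k∈{0,1} keeps every argument non-negative
  k=0: (−1)^3·75.8947/(12)·0.0434^3·0.9991^3 = -0.000517
  k=1: (−1)^4·75.8947/(24)·0.0434^1·0.9991^5 = +0.136699
d^3_{2,-1}(3.0547) = -0.000517 +0.136699 = +0.136183
|D^3_{2,-1}|² = |d^3_{2,-1}(β)|² = (+0.136183)² = 0.018546 (the z-rotation phases have unit modulus)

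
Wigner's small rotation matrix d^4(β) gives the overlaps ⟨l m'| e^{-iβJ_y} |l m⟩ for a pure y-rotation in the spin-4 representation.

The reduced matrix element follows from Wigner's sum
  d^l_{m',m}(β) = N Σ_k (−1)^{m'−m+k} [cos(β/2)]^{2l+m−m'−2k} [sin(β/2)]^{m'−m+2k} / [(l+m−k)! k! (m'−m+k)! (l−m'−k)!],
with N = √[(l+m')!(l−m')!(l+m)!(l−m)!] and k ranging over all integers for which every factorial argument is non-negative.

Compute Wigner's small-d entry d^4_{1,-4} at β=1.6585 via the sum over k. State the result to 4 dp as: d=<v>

d=-0.5028

d^4_{1,-4}(β=1.6585) via Wigner's sum:
Half-angle: c=0.675429, s=0.737425. N=√(120·6·1·40320)=5387.986637
The bounds max(0,m−m')=0 and min(l+m,l−m')=0 give 1 term
  k=0: (−1)^5·5387.9866/(720)·0.6754^3·0.7374^5 = -0.502831
d^4_{1,-4}(1.6585) = -0.502831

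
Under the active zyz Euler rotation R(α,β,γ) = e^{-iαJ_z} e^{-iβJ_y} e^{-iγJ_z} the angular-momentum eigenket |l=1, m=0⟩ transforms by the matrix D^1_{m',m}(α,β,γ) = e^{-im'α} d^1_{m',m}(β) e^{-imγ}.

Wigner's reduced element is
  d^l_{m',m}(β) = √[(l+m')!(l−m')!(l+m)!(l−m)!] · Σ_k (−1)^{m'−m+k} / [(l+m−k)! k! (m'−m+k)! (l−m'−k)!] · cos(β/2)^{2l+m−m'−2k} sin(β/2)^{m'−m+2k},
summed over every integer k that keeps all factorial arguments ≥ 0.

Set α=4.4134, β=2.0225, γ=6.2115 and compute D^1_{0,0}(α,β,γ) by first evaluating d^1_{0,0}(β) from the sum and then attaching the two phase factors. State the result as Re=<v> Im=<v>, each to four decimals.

D^1_{0,0}(4.4134,2.0225,6.2115) = e^{-i·0·4.4134}·d^1_{0,0}(2.0225)·e^{-i·0·6.2115}. Compute d first:
Half-angle: c=0.530802, s=0.847496. N=√(1·1·1·1)=1.000000
Admissible k: 0..1 (factorial args all ≥0)
  k=0: (−1)^0·1.0000/(1)·0.5308^2·0.8475^0 = +0.281751
  k=1: (−1)^1·1.0000/(1)·0.5308^0·0.8475^2 = -0.718249
d^1_{0,0}(2.0225) = +0.281751 -0.718249 = -0.436499
Attach z-rotation phases: D = e^{-i(0)(4.4134)}·(-0.436499)·e^{-i(0)(6.2115)} = -0.436499+0.000000i

Re=-0.4365 Im=0.0000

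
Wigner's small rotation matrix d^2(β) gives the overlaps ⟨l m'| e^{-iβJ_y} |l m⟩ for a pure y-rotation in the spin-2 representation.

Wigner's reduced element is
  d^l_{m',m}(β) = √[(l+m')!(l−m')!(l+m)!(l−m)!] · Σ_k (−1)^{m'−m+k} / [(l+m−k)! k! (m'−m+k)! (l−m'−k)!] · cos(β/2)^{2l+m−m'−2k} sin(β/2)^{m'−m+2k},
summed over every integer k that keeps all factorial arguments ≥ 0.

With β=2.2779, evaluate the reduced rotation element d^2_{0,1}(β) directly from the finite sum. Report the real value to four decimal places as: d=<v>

d=-0.6049

d^2_{0,1}(β=2.2779) via Wigner's sum:
With c≡cos(β/2)=0.418548 and s≡sin(β/2)=0.908195, N=[2·2·6·1]^{1/2}=4.898979
The bounds max(0,m−m')=1 and min(l+m,l−m')=2 give 2 terms
  k=1: (−1)^0·4.8990/(2)·0.4185^3·0.9082^1 = +0.163114
  k=2: (−1)^1·4.8990/(2)·0.4185^1·0.9082^3 = -0.767994
d^2_{0,1}(2.2779) = +0.163114 -0.767994 = -0.604880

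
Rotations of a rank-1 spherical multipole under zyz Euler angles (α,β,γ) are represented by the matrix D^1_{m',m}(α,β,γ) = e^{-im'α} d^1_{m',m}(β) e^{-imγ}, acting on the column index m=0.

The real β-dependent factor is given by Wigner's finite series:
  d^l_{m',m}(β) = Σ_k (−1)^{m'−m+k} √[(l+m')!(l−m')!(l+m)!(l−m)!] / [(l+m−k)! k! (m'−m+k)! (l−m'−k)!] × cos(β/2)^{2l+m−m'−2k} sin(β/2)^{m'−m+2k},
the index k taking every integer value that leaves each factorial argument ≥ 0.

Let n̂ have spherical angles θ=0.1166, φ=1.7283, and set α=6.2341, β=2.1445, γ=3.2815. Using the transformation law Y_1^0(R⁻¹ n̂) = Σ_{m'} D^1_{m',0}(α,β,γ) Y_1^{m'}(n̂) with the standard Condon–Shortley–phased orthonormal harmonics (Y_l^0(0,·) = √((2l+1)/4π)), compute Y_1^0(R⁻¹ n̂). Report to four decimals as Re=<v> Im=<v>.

Re=-0.2732 Im=0.0000

Need the full column D^1_{m',0} for m'=−1..1 at α=6.2341, β=2.1445, γ=3.2815.
cos(β/2)=0.478149, sin(β/2)=0.878279
d^1_{-1,0}: single k=1 term ⇒ +0.593897;  D = +0.593181-0.029140i
d^1_{0,0}: k∈[0..1] ⇒ +0.228627 -0.771373 = -0.542746;  D = -0.542746+0.000000i
d^1_{1,0}: single k=0 term ⇒ -0.593897;  D = -0.593181-0.029140i
Y_1^{m'}(θ=0.1166,φ=1.7283) and Σ D·Y over m':
  (+0.5932-0.0291i)·(-0.0063-0.0397i)  (-0.5427+0.0000i)·(+0.4853+0.0000i)  (-0.5932-0.0291i)·(+0.0063-0.0397i)
Y_1^0(R⁻¹ n̂) = -0.273179+0.000000i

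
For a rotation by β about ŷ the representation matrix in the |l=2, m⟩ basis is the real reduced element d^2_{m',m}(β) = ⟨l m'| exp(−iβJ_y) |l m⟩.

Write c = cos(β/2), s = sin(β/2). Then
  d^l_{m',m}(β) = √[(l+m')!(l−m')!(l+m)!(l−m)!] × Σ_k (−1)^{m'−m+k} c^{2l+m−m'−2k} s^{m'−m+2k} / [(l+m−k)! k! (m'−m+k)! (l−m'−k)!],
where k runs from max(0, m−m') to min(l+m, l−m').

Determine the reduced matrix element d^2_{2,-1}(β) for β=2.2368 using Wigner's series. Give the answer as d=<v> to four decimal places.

d=-0.6361

d^2_{2,-1}(β=2.2368) via Wigner's sum:
c=cos(2.2368/2)=0.437122, s=sin(2.2368/2)=0.899402; N=√[24·1·1·6]=12.000000
k∈{0} keeps every argument non-negative
  k=0: (−1)^3·12.0000/(6)·0.4371^1·0.8994^3 = -0.636055
d^2_{2,-1}(2.2368) = -0.636055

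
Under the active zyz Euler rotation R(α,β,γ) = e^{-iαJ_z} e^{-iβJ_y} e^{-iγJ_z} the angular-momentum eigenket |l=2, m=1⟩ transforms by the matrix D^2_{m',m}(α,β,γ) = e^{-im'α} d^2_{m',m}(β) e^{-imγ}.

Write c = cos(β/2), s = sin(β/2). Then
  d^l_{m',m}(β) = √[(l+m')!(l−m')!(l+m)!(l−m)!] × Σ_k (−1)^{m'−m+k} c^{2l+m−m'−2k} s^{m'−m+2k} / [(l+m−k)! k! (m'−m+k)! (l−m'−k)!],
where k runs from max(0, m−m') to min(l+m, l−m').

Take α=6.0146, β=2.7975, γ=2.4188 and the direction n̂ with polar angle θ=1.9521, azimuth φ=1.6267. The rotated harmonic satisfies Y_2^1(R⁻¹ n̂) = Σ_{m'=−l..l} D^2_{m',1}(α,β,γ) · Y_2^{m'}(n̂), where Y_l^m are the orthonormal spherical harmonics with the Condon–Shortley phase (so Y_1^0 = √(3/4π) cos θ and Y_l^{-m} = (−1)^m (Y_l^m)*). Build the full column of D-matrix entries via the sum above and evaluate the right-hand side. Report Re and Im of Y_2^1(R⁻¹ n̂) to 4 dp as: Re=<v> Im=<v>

Need the full column D^2_{m',1} for m'=−2..2 at α=6.0146, β=2.7975, γ=2.4188.
cos(β/2)=0.171199, sin(β/2)=0.985237
d^2_{-2,1}: single k=3 term ⇒ +0.327455;  D = -0.321830-0.060435i
d^2_{-1,1}: k∈[2..3] ⇒ +0.085350 -0.942241 = -0.856891;  D = +0.770010+0.375961i
d^2_{0,1}: k∈[1..2] ⇒ +0.012109 -0.401049 = -0.388940;  D = +0.291690+0.257277i
d^2_{1,1}: k∈[0..1] ⇒ +0.000859 -0.085350 = -0.084491;  D = +0.046262+0.070701i
d^2_{2,1}: single k=0 term ⇒ -0.009887;  D = +0.003024+0.009413i
Y_2^{m'}(θ=1.9521,φ=1.6267) and Σ D·Y over m':
  (-0.3218-0.0604i)·(-0.3307+0.0371i)  (+0.7700+0.3760i)·(+0.0149+0.2664i)  (+0.2917+0.2573i)·(-0.1844+0.0000i)  (+0.0463+0.0707i)·(-0.0149+0.2664i)  (+0.0030+0.0094i)·(-0.3307-0.0371i)
Y_2^1(R⁻¹ n̂) = -0.053964+0.179405i

Re=-0.0540 Im=0.1794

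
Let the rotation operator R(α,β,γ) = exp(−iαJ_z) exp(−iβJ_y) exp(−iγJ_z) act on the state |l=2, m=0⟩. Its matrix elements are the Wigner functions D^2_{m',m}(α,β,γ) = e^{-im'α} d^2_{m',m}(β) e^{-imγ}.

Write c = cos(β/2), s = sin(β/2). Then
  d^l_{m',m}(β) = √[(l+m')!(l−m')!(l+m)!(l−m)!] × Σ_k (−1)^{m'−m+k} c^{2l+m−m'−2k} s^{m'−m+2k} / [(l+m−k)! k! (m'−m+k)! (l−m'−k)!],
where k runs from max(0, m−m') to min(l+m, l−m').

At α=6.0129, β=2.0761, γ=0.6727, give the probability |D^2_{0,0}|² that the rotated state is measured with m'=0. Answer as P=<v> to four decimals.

First d^2_{0,0}(β=2.0761), then the phase factors e^{-i(0)α} and e^{-i(0)γ}:
c=cos(2.0761/2)=0.507901, s=sin(2.0761/2)=0.861415; N=√[2·2·2·2]=4.000000
k∈{0,1,2} keeps every argument non-negative
  k=0: (−1)^0·4.0000/(4)·0.5079^4·0.8614^0 = +0.066545
  k=1: (−1)^1·4.0000/(1)·0.5079^2·0.8614^2 = -0.765673
  k=2: (−1)^2·4.0000/(4)·0.5079^0·0.8614^4 = +0.550618
d^2_{0,0}(2.0761) = +0.066545 -0.765673 +0.550618 = -0.148510
|D^2_{0,0}|² = |d^2_{0,0}(β)|² = (-0.148510)² = 0.022055 (the z-rotation phases have unit modulus)

P=0.0221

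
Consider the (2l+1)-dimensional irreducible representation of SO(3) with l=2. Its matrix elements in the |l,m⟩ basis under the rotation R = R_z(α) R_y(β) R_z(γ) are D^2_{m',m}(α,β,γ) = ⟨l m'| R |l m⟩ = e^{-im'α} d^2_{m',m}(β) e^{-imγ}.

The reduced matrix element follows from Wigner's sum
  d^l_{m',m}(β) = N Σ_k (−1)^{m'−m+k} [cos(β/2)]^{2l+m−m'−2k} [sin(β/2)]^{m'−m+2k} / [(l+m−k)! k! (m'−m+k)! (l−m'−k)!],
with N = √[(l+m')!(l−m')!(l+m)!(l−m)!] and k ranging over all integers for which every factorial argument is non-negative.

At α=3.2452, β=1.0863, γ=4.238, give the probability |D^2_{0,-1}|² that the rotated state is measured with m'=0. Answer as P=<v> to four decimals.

P=0.2548

First d^2_{0,-1}(β=1.0863), then the phase factors e^{-i(0)α} and e^{-i(-1)γ}:
With c≡cos(β/2)=0.856085 and s≡sin(β/2)=0.516835, N=[2·2·1·6]^{1/2}=4.898979
Admissible k: 0..1 (factorial args all ≥0)
  k=0: (−1)^1·4.8990/(2)·0.8561^3·0.5168^1 = -0.794288
  k=1: (−1)^2·4.8990/(2)·0.8561^1·0.5168^3 = +0.289500
d^2_{0,-1}(1.0863) = -0.794288 +0.289500 = -0.504788
|D^2_{0,-1}|² = |d^2_{0,-1}(β)|² = (-0.504788)² = 0.254811 (the z-rotation phases have unit modulus)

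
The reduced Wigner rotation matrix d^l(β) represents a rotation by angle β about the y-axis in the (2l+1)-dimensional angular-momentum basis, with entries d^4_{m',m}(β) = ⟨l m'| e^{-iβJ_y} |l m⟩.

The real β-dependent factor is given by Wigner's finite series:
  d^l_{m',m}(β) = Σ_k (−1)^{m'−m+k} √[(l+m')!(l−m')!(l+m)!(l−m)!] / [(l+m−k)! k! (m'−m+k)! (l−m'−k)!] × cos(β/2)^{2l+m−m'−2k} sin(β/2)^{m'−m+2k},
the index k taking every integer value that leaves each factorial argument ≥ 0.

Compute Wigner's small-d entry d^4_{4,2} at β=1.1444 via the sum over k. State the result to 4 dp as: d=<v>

d^4_{4,2}(β=1.1444) via Wigner's sum:
c=cos(1.1444/2)=0.840712, s=sin(1.1444/2)=0.541483; N=√[40320·1·720·2]=7619.763776
k∈{0} keeps every argument non-negative
  k=0: (−1)^2·7619.7638/(1440)·0.8407^6·0.5415^2 = +0.547812
d^4_{4,2}(1.1444) = +0.547812

d=0.5478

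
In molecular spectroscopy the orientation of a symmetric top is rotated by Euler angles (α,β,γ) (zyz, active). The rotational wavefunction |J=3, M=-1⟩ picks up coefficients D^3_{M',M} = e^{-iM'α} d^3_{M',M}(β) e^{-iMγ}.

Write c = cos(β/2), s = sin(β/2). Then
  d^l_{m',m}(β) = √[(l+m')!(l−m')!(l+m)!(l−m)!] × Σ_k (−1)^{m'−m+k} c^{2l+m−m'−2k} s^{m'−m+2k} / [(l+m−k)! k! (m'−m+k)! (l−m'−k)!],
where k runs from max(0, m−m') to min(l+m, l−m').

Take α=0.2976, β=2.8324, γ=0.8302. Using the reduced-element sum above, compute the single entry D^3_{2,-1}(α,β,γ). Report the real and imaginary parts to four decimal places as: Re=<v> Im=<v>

Re=0.4243 Im=0.1016

Split into d^3_{2,-1}(β=2.8324) × two z-phases.
Half-angle: c=0.153981, s=0.988074. N=√(120·1·2·24)=75.894664
k∈{0,1} keeps every argument non-negative
  k=0: (−1)^3·75.8947/(12)·0.1540^3·0.9881^3 = -0.022274
  k=1: (−1)^4·75.8947/(24)·0.1540^1·0.9881^5 = +0.458580
d^3_{2,-1}(2.8324) = -0.022274 +0.458580 = +0.436305
D = (+0.828036-0.560674i)·(+0.436305)·(+0.674728+0.738066i) = +0.424313+0.101591i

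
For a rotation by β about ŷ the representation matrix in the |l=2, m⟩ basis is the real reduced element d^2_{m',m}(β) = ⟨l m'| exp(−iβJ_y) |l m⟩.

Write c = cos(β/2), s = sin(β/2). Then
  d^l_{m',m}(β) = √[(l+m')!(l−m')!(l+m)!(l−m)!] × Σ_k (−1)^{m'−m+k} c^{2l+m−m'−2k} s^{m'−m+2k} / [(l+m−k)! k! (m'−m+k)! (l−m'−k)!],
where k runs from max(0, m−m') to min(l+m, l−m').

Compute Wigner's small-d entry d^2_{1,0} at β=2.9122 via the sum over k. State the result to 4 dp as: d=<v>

d^2_{1,0}(β=2.9122) via Wigner's sum:
c=cos(2.9122/2)=0.114445, s=sin(2.9122/2)=0.993430; N=√[6·1·2·2]=4.898979
Admissible k: 0..1 (factorial args all ≥0)
  k=0: (−1)^1·4.8990/(2)·0.1144^3·0.9934^1 = -0.003648
  k=1: (−1)^2·4.8990/(2)·0.1144^1·0.9934^3 = +0.274842
d^2_{1,0}(2.9122) = -0.003648 +0.274842 = +0.271195

d=0.2712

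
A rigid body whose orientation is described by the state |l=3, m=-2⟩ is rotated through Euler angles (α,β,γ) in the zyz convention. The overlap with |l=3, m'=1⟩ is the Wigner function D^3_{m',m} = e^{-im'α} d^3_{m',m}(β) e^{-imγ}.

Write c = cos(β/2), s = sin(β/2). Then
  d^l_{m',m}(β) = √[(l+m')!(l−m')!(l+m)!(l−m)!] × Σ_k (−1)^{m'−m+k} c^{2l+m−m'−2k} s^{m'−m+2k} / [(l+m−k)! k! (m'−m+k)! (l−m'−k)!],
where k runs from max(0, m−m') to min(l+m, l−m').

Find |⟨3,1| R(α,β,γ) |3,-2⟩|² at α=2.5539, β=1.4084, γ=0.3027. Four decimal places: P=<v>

Split into d^3_{1,-2}(β=1.4084) × two z-phases.
c=cos(1.4084/2)=0.762130, s=sin(1.4084/2)=0.647424; N=√[24·2·1·120]=75.894664
Admissible k: 0..1 (factorial args all ≥0)
  k=0: (−1)^3·75.8947/(12)·0.7621^3·0.6474^3 = -0.759773
  k=1: (−1)^4·75.8947/(24)·0.7621^1·0.6474^5 = +0.274141
d^3_{1,-2}(1.4084) = -0.759773 +0.274141 = -0.485632
|D^3_{1,-2}|² = |d^3_{1,-2}(β)|² = (-0.485632)² = 0.235838 (the z-rotation phases have unit modulus)

P=0.2358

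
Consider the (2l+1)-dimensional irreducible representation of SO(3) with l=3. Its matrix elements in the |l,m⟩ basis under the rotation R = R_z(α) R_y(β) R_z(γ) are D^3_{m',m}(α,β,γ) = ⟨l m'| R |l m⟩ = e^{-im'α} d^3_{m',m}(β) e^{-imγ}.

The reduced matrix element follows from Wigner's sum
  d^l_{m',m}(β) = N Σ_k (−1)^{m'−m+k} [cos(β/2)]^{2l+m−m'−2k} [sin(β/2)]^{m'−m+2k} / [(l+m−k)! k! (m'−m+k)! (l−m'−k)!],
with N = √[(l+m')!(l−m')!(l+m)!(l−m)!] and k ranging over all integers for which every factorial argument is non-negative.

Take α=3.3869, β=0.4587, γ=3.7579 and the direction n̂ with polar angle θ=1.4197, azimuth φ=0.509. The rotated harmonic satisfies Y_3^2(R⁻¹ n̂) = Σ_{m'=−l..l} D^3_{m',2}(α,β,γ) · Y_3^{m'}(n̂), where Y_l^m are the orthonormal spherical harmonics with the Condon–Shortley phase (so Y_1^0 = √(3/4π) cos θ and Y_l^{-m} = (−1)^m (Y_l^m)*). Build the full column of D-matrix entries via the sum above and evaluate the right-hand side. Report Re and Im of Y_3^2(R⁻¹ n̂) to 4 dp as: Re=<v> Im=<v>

Re=-0.2083 Im=0.1712

Need the full column D^3_{m',2} for m'=−3..3 at α=3.3869, β=0.4587, γ=3.7579.
cos(β/2)=0.973814, sin(β/2)=0.227345
d^3_{-3,2}: single k=5 term ⇒ +0.001449;  D = -0.001274+0.000690i
d^3_{-2,2}: k∈[4..5] ⇒ +0.012667 -0.000138 = +0.012529;  D = +0.009235-0.008466i
d^3_{-1,2}: k∈[3..4] ⇒ +0.068630 -0.001870 = +0.066760;  D = -0.036780+0.055714i
d^3_{0,2}: k∈[2..3] ⇒ +0.254586 -0.013876 = +0.240710;  D = +0.079861-0.227077i
d^3_{1,2}: k∈[1..2] ⇒ +0.629601 -0.068630 = +0.560971;  D = -0.052025+0.558554i
d^3_{2,2}: k∈[0..1] ⇒ +0.852819 -0.232404 = +0.620415;  D = -0.094206-0.613221i
d^3_{3,2}: single k=0 term ⇒ -0.487687;  D = -0.188899-0.449617i
Y_3^{m'}(θ=1.4197,φ=0.509) and Σ D·Y over m':
  (-0.0013+0.0007i)·(+0.0176-0.4027i)  (+0.0092-0.0085i)·(+0.0789-0.1280i)  (-0.0368+0.0557i)·(-0.2474+0.1381i)  (+0.0799-0.2271i)·(-0.1622+0.0000i)  (-0.0520+0.5586i)·(+0.2474+0.1381i)  (-0.0942-0.6132i)·(+0.0789+0.1280i)  (-0.1889-0.4496i)·(-0.0176-0.4027i)
Y_3^2(R⁻¹ n̂) = -0.208340+0.171183i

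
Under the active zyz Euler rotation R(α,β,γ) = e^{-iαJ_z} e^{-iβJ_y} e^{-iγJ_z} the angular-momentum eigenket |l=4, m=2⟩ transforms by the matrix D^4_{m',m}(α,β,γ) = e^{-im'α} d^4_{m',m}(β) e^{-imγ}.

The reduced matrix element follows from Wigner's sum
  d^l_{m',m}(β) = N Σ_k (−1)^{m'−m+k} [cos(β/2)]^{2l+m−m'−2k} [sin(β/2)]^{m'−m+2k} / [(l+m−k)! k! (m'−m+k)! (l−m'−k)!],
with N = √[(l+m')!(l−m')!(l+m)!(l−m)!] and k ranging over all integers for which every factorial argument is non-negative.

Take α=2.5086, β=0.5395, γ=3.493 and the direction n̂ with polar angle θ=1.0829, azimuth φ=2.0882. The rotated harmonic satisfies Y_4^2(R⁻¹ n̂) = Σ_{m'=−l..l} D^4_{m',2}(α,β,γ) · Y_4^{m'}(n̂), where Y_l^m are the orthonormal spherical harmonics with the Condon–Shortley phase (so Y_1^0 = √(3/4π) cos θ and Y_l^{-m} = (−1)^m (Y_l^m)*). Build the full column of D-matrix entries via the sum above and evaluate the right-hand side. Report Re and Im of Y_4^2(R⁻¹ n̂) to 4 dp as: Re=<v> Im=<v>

Need the full column D^4_{m',2} for m'=−4..4 at α=2.5086, β=0.5395, γ=3.493.
cos(β/2)=0.963838, sin(β/2)=0.266490
d^4_{-4,2}: single k=6 term ⇒ +0.001761;  D = -0.001753+0.000164i
d^4_{-3,2}: k∈[5..6] ⇒ +0.013508 -0.000344 = +0.013164;  D = +0.011292+0.006766i
d^4_{-2,2}: k∈[4..6] ⇒ +0.065288 -0.003993 +0.000025 = +0.061321;  D = -0.023767-0.056528i
d^4_{-1,2}: k∈[3..5] ⇒ +0.222628 -0.025529 +0.000390 = +0.197490;  D = -0.045982+0.192062i
d^4_{0,2}: k∈[2..4] ⇒ +0.540142 -0.110111 +0.003157 = +0.433187;  D = +0.330533-0.279998i
d^4_{1,2}: k∈[1..3] ⇒ +0.873665 -0.333942 +0.017019 = +0.556742;  D = -0.555386+0.038841i
d^4_{2,2}: k∈[0..2] ⇒ +0.744785 -0.683231 +0.065288 = +0.126841;  D = +0.107253+0.067717i
d^4_{3,2}: k∈[0..1] ⇒ -0.770500 +0.176705 = -0.593795;  D = +0.217288+0.552610i
d^4_{4,2}: single k=0 term ⇒ +0.301277;  D = -0.076975+0.291277i
Y_4^{m'}(θ=1.0829,φ=2.0882) and Σ D·Y over m':
  (-0.0018+0.0002i)·(-0.1289-0.2366i)  (+0.0113+0.0068i)·(+0.4043+0.0075i)  (-0.0238-0.0565i)·(-0.0717+0.1208i)  (-0.0460+0.1921i)·(+0.1416+0.2489i)  (+0.3305-0.2800i)·(-0.2012+0.0000i)  (-0.5554+0.0388i)·(-0.1416+0.2489i)  (+0.1073+0.0677i)·(-0.0717-0.1208i)  (+0.2173+0.5526i)·(-0.4043+0.0075i)  (-0.0770+0.2913i)·(-0.1289+0.2366i)
Y_4^2(R⁻¹ n̂) = -0.189031-0.362583i

Re=-0.1890 Im=-0.3626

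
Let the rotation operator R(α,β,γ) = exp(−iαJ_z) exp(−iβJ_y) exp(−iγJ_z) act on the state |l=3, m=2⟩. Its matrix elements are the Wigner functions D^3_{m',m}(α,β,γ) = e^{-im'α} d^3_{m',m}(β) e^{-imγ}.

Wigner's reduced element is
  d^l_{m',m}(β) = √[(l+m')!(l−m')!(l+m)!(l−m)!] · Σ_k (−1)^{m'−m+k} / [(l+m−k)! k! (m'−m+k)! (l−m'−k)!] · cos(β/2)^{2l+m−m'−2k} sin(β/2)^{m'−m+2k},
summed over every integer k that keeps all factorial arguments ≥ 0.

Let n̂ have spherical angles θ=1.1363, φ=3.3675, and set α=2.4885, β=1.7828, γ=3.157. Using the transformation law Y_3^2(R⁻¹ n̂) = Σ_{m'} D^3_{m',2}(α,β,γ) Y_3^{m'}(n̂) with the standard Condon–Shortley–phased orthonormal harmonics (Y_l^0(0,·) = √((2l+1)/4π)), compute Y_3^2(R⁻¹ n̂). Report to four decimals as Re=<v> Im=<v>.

Re=-0.1104 Im=-0.3601

Need the full column D^3_{m',2} for m'=−3..3 at α=2.4885, β=1.7828, γ=3.157.
cos(β/2)=0.628324, sin(β/2)=0.777952
d^3_{-3,2}: single k=5 term ⇒ +0.438554;  D = +0.178543+0.400565i
d^3_{-2,2}: k∈[4..5] ⇒ +0.723016 -0.221675 = +0.501341;  D = +0.116147-0.487702i
d^3_{-1,2}: k∈[3..4] ⇒ +0.738650 -0.566171 = +0.172479;  D = -0.133690+0.108977i
d^3_{0,2}: k∈[2..3] ⇒ +0.516654 -0.792025 = -0.275371;  D = -0.275240+0.008484i
d^3_{1,2}: k∈[1..2] ⇒ +0.240918 -0.738650 = -0.497732;  D = +0.404433+0.290122i
d^3_{2,2}: k∈[0..1] ⇒ +0.061532 -0.471638 = -0.410106;  D = -0.119401-0.392340i
d^3_{3,2}: single k=0 term ⇒ -0.186614;  D = -0.065332+0.174805i
Y_3^{m'}(θ=1.1363,φ=3.3675) and Σ D·Y over m':
  (+0.1785+0.4006i)·(-0.2426+0.1952i)  (+0.1161-0.4877i)·(+0.3185-0.1545i)  (-0.1337+0.1090i)·(+0.0326-0.0075i)  (-0.2752+0.0085i)·(-0.3321+0.0000i)  (+0.4044+0.2901i)·(-0.0326-0.0075i)  (-0.1194-0.3923i)·(+0.3185+0.1545i)  (-0.0653+0.1748i)·(+0.2426+0.1952i)
Y_3^2(R⁻¹ n̂) = -0.110408-0.360060i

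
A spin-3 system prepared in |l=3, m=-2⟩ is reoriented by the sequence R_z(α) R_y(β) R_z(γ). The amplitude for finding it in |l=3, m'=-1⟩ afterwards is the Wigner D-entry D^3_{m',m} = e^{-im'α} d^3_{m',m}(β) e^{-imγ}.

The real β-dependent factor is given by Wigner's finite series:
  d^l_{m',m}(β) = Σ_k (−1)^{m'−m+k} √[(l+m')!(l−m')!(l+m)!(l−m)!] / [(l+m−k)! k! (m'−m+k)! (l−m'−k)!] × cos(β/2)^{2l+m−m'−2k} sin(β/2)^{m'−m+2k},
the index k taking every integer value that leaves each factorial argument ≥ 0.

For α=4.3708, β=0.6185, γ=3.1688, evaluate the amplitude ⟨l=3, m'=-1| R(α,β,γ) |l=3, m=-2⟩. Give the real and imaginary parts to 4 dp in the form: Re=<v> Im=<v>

Re=0.1701 Im=0.5761

Split into d^3_{-1,-2}(β=0.6185) × two z-phases.
Half-angle: c=0.952562, s=0.304344. N=√(2·24·1·120)=75.894664
k∈{0,1} keeps every argument non-negative
  k=0: (−1)^1·75.8947/(24)·0.9526^5·0.3043^1 = -0.754800
  k=1: (−1)^2·75.8947/(12)·0.9526^3·0.3043^3 = +0.154101
d^3_{-1,-2}(0.6185) = -0.754800 +0.154101 = -0.600699
D = (-0.334985-0.942224i)·(-0.600699)·(+0.998520+0.054388i) = +0.170144+0.576099i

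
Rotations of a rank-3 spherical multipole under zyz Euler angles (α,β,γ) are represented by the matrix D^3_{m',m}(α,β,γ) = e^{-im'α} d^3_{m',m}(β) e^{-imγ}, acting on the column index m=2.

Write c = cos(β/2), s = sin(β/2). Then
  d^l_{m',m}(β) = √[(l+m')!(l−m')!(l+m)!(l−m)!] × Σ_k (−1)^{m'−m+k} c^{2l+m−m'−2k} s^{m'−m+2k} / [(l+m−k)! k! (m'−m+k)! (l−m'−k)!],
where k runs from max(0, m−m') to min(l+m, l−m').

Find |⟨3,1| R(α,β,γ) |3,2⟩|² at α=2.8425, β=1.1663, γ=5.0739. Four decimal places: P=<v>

P=0.0084

First d^3_{1,2}(β=1.1663), then the phase factors e^{-i(1)α} and e^{-i(2)γ}:
With c≡cos(β/2)=0.834732 and s≡sin(β/2)=0.550656, N=[24·2·120·1]^{1/2}=75.894664
The bounds max(0,m−m')=1 and min(l+m,l−m')=2 give 2 terms
  k=1: (−1)^0·75.8947/(24)·0.8347^5·0.5507^1 = +0.705694
  k=2: (−1)^1·75.8947/(12)·0.8347^3·0.5507^3 = -0.614204
d^3_{1,2}(1.1663) = +0.705694 -0.614204 = +0.091490
|D^3_{1,2}|² = |d^3_{1,2}(β)|² = (+0.091490)² = 0.008370 (the z-rotation phases have unit modulus)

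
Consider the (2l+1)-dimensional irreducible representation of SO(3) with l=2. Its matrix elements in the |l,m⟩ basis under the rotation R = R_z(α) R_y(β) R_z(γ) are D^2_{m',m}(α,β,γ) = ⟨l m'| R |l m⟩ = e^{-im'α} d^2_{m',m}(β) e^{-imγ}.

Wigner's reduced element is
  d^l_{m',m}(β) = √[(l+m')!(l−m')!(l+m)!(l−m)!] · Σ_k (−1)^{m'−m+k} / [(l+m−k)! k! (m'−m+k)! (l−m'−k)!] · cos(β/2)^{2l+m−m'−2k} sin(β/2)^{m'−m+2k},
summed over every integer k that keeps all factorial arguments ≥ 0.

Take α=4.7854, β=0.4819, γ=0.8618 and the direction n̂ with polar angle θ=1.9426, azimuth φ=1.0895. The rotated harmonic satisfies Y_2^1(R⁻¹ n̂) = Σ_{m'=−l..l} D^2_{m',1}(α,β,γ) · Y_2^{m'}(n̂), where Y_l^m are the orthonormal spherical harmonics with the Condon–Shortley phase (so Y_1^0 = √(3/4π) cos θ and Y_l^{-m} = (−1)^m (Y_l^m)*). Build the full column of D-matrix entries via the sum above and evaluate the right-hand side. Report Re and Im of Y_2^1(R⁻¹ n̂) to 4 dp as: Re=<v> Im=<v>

Need the full column D^2_{m',1} for m'=−2..2 at α=4.7854, β=0.4819, γ=0.8618.
cos(β/2)=0.971112, sin(β/2)=0.238625
d^2_{-2,1}: single k=3 term ⇒ +0.026391;  D = -0.019914+0.017318i
d^2_{-1,1}: k∈[2..3] ⇒ +0.161099 -0.003242 = +0.157857;  D = -0.111999-0.111242i
d^2_{0,1}: k∈[1..2] ⇒ +0.535303 -0.032322 = +0.502981;  D = +0.327477-0.381771i
d^2_{1,1}: k∈[0..1] ⇒ +0.889358 -0.161099 = +0.728259;  D = +0.585875+0.432565i
d^2_{2,1}: single k=0 term ⇒ -0.437073;  D = +0.233268-0.369620i
Y_2^{m'}(θ=1.9426,φ=1.0895) and Σ D·Y over m':
  (-0.0199+0.0173i)·(-0.1916-0.2752i)  (-0.1120-0.1112i)·(-0.1210+0.2318i)  (+0.3275-0.3818i)·(-0.1905+0.0000i)  (+0.5859+0.4326i)·(+0.1210+0.2318i)  (+0.2333-0.3696i)·(-0.1916+0.2752i)
Y_2^1(R⁻¹ n̂) = +0.013210+0.385557i

Re=0.0132 Im=0.3856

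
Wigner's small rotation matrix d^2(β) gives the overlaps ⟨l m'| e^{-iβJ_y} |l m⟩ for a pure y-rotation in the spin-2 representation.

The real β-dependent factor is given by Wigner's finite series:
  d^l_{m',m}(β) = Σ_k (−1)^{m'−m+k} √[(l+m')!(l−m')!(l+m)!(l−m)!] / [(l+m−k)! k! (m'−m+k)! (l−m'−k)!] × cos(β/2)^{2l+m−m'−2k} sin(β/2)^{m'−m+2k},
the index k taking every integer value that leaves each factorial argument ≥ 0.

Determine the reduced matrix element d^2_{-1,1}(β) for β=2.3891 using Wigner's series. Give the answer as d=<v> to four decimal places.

d^2_{-1,1}(β=2.3891) via Wigner's sum:
With c≡cos(β/2)=0.367432 and s≡sin(β/2)=0.930050, N=[1·6·6·1]^{1/2}=6.000000
The bounds max(0,m−m')=2 and min(l+m,l−m')=3 give 2 terms
  k=2: (−1)^0·6.0000/(2)·0.3674^2·0.9301^2 = +0.350339
  k=3: (−1)^1·6.0000/(6)·0.3674^0·0.9301^4 = -0.748214
d^2_{-1,1}(2.3891) = +0.350339 -0.748214 = -0.397876

d=-0.3979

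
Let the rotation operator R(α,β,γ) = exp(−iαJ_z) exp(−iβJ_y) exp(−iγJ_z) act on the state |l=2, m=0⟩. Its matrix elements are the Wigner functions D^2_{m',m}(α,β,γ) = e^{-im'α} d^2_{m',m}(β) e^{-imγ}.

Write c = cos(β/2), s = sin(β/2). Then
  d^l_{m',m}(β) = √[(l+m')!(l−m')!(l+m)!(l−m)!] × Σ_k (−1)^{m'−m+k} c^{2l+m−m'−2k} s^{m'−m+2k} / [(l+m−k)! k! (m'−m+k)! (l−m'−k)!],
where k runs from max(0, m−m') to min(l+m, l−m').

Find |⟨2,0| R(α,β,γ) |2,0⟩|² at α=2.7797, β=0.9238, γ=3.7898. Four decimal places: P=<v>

P=0.0020

Split into d^2_{0,0}(β=0.9238) × two z-phases.
With c≡cos(β/2)=0.895207 and s≡sin(β/2)=0.445650, N=[2·2·2·2]^{1/2}=4.000000
The bounds max(0,m−m')=0 and min(l+m,l−m')=2 give 3 terms
  k=0: (−1)^0·4.0000/(4)·0.8952^4·0.4456^0 = +0.642236
  k=1: (−1)^1·4.0000/(1)·0.8952^2·0.4456^2 = -0.636641
  k=2: (−1)^2·4.0000/(4)·0.8952^0·0.4456^4 = +0.039443
d^2_{0,0}(0.9238) = +0.642236 -0.636641 +0.039443 = +0.045038
|D^2_{0,0}|² = |d^2_{0,0}(β)|² = (+0.045038)² = 0.002028 (the z-rotation phases have unit modulus)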